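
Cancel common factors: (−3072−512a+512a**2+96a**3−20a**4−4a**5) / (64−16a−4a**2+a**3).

Repeated division with remainder:
  −4a**5−20a**4+96a**3+512a**2−512a−3072 = (−4a**2−36a−112)(a**3−4a**2−16a+64) + (−256a**2+4096)
  a**3−4a**2−16a+64 = (−(1/256)a+1/64)(−256a**2+4096) + (0)
Last nonzero remainder: −256a**2+4096. Dividing through by −256 gives the monic gcd a**2−16.
Cancel a**2−16 from numerator and denominator to get the reduced form.

(192+32a−20a**2−4a**3)/(−4+a)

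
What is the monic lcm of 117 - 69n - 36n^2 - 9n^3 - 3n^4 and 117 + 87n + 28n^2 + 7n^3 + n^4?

Repeated division with remainder:
  -3n^4 - 9n^3 - 36n^2 - 69n + 117 = (-3)(n^4 + 7n^3 + 28n^2 + 87n + 117) + (12n^3 + 48n^2 + 192n + 468)
  n^4 + 7n^3 + 28n^2 + 87n + 117 = ((1/12)n + 1/4)(12n^3 + 48n^2 + 192n + 468) + (0)
Last nonzero remainder: 12n^3 + 48n^2 + 192n + 468. Dividing through by 12 gives the monic gcd n^3 + 4n^2 + 16n + 39.
Then lcm(f, g) = f·g / gcd(f, g); expanding and making the result monic gives the answer.

-117 + 30n + 59n^2 + 21n^3 + 6n^4 + n^5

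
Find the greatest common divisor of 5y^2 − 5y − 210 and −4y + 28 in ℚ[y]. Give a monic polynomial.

y − 7

Apply the Euclidean algorithm:
  5y^2 − 5y − 210 = (−(5/4)y − 15/2)(−4y + 28) + (0)
Last nonzero remainder: −4y + 28. Dividing through by −4 gives the monic gcd y − 7.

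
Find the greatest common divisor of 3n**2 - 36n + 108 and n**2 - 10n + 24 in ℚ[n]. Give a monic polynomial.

By polynomial division,
  3n**2 - 36n + 108 = (3)(n**2 - 10n + 24) + (-6n + 36)
  n**2 - 10n + 24 = (-(1/6)n + 2/3)(-6n + 36) + (0)
Last nonzero remainder: -6n + 36. Dividing through by -6 gives the monic gcd n - 6.

n - 6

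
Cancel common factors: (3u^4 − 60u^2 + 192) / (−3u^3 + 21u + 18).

(−u^3 + 2u^2 + 16u − 32)/(u^2 − 2u − 3)

By polynomial division,
  3u^4 − 60u^2 + 192 = (−u)(−3u^3 + 21u + 18) + (−39u^2 + 18u + 192)
  −3u^3 + 21u + 18 = ((1/13)u + 6/169)(−39u^2 + 18u + 192) + ((945/169)u + 1890/169)
  −39u^2 + 18u + 192 = (−(2197/315)u + 5408/315)((945/169)u + 1890/169) + (0)
Last nonzero remainder: (945/169)u + 1890/169. Dividing through by 945/169 gives the monic gcd u + 2.
Cancel u + 2 from numerator and denominator to get the reduced form.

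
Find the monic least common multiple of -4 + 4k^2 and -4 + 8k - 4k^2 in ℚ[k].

By polynomial division,
  4k^2 - 4 = (-1)(-4k^2 + 8k - 4) + (8k - 8)
  -4k^2 + 8k - 4 = (-(1/2)k + 1/2)(8k - 8) + (0)
Last nonzero remainder: 8k - 8. Dividing through by 8 gives the monic gcd k - 1.
Then lcm(f, g) = f·g / gcd(f, g); expanding and making the result monic gives the answer.

1 - k - k^2 + k^3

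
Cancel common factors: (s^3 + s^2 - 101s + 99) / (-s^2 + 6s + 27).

By polynomial division,
  s^3 + s^2 - 101s + 99 = (-s - 7)(-s^2 + 6s + 27) + (-32s + 288)
  -s^2 + 6s + 27 = ((1/32)s + 3/32)(-32s + 288) + (0)
Last nonzero remainder: -32s + 288. Dividing through by -32 gives the monic gcd s - 9.
Cancel s - 9 from numerator and denominator to get the reduced form.

(-s^2 - 10s + 11)/(s + 3)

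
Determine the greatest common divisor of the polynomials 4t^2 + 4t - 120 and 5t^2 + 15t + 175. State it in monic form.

Repeated division with remainder:
  4t^2 + 4t - 120 = (4/5)(5t^2 + 15t + 175) + (-8t - 260)
  5t^2 + 15t + 175 = (-(5/8)t + 295/16)(-8t - 260) + (19875/4)
  -8t - 260 = (-(32/19875)t - 208/3975)(19875/4) + (0)
The last nonzero remainder is the constant 19875/4, so the polynomials are coprime and gcd = 1.

1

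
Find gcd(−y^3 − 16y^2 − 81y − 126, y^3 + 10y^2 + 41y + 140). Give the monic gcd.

y + 7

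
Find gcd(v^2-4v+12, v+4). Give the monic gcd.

Apply the Euclidean algorithm:
  v^2-4v+12 = (v-8)(v+4) + (44)
  v+4 = ((1/44)v+1/11)(44) + (0)
The last nonzero remainder is the constant 44, so the polynomials are coprime and gcd = 1.

1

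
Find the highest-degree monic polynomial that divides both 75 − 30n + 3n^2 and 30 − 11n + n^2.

−5 + n

Euclidean algorithm in ℚ[n]:
  3n^2 − 30n + 75 = (3)(n^2 − 11n + 30) + (3n − 15)
  n^2 − 11n + 30 = ((1/3)n − 2)(3n − 15) + (0)
Last nonzero remainder: 3n − 15. Dividing through by 3 gives the monic gcd n − 5.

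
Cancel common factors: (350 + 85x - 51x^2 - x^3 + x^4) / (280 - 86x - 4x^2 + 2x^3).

(-10 - 3x + x^2)/(-8 + 2x)

By polynomial division,
  x^4 - x^3 - 51x^2 + 85x + 350 = ((1/2)x + 1/2)(2x^3 - 4x^2 - 86x + 280) + (-6x^2 - 12x + 210)
  2x^3 - 4x^2 - 86x + 280 = (-(1/3)x + 4/3)(-6x^2 - 12x + 210) + (0)
Last nonzero remainder: -6x^2 - 12x + 210. Dividing through by -6 gives the monic gcd x^2 + 2x - 35.
Cancel x^2 + 2x - 35 from numerator and denominator to get the reduced form.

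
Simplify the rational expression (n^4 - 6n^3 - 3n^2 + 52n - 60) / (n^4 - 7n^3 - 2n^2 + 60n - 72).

(n - 5)/(n - 6)

Euclidean algorithm in ℚ[n]:
  n^4 - 6n^3 - 3n^2 + 52n - 60 = (n^4 - 7n^3 - 2n^2 + 60n - 72) + (n^3 - n^2 - 8n + 12)
  n^4 - 7n^3 - 2n^2 + 60n - 72 = (n - 6)(n^3 - n^2 - 8n + 12) + (0)
The last nonzero remainder n^3 - n^2 - 8n + 12 is already monic.
Cancel n^3 - n^2 - 8n + 12 from numerator and denominator to get the reduced form.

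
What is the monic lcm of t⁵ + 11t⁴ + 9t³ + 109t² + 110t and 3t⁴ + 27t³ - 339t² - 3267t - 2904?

t⁷ + 8t⁶ - 112t⁵ - 886t⁴ - 1009t³ - 9922t² - 9680t

By polynomial division,
  t⁵ + 11t⁴ + 9t³ + 109t² + 110t = ((1/3)t + 2/3)(3t⁴ + 27t³ - 339t² - 3267t - 2904) + (104t³ + 1424t² + 3256t + 1936)
  3t⁴ + 27t³ - 339t² - 3267t - 2904 = ((3/104)t - 183/1352)(104t³ + 1424t² + 3256t + 1936) + (-(40590/169)t² - (487080/169)t - 446490/169)
  104t³ + 1424t² + 3256t + 1936 = (-(8788/20295)t - 1352/1845)(-(40590/169)t² - (487080/169)t - 446490/169) + (0)
Last nonzero remainder: -(40590/169)t² - (487080/169)t - 446490/169. Dividing through by -40590/169 gives the monic gcd t² + 12t + 11.
Then lcm(f, g) = f·g / gcd(f, g); expanding and making the result monic gives the answer.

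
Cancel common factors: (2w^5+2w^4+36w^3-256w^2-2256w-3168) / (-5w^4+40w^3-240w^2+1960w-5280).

(-2w^2-10w-12)/(5w-20)

By polynomial division,
  2w^5+2w^4+36w^3-256w^2-2256w-3168 = (-(2/5)w-18/5)(-5w^4+40w^3-240w^2+1960w-5280) + (84w^3-336w^2+2688w-22176)
  -5w^4+40w^3-240w^2+1960w-5280 = (-(5/84)w+5/21)(84w^3-336w^2+2688w-22176) + (0)
Last nonzero remainder: 84w^3-336w^2+2688w-22176. Dividing through by 84 gives the monic gcd w^3-4w^2+32w-264.
Cancel w^3-4w^2+32w-264 from numerator and denominator to get the reduced form.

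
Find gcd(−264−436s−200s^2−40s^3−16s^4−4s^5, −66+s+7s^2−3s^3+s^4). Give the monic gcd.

Apply the Euclidean algorithm:
  −4s^5−16s^4−40s^3−200s^2−436s−264 = (−4s−28)(s^4−3s^3+7s^2+s−66) + (−96s^3−672s−2112)
  s^4−3s^3+7s^2+s−66 = (−(1/96)s+1/32)(−96s^3−672s−2112) + (0)
Last nonzero remainder: −96s^3−672s−2112. Dividing through by −96 gives the monic gcd s^3+7s+22.

22+7s+s^3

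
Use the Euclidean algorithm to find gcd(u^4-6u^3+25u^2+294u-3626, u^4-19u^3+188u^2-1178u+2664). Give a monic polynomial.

u^2-6u+74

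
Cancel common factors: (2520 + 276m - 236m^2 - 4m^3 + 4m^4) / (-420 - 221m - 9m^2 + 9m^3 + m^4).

(-24 + 4m)/(4 + m)

Euclidean algorithm in ℚ[m]:
  4m^4 - 4m^3 - 236m^2 + 276m + 2520 = (4)(m^4 + 9m^3 - 9m^2 - 221m - 420) + (-40m^3 - 200m^2 + 1160m + 4200)
  m^4 + 9m^3 - 9m^2 - 221m - 420 = (-(1/40)m - 1/10)(-40m^3 - 200m^2 + 1160m + 4200) + (0)
Last nonzero remainder: -40m^3 - 200m^2 + 1160m + 4200. Dividing through by -40 gives the monic gcd m^3 + 5m^2 - 29m - 105.
Cancel m^3 + 5m^2 - 29m - 105 from numerator and denominator to get the reduced form.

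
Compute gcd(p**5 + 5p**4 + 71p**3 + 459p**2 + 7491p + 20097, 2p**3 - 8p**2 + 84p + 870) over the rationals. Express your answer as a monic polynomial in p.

p**2 - 9p + 87

Repeated division with remainder:
  p**5 + 5p**4 + 71p**3 + 459p**2 + 7491p + 20097 = ((1/2)p**2 + (9/2)p + 65/2)(2p**3 - 8p**2 + 84p + 870) + (-94p**2 + 846p - 8178)
  2p**3 - 8p**2 + 84p + 870 = (-(1/47)p - 5/47)(-94p**2 + 846p - 8178) + (0)
Last nonzero remainder: -94p**2 + 846p - 8178. Dividing through by -94 gives the monic gcd p**2 - 9p + 87.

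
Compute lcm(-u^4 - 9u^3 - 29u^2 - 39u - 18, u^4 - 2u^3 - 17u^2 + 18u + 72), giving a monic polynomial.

Apply the Euclidean algorithm:
  -u^4 - 9u^3 - 29u^2 - 39u - 18 = (-1)(u^4 - 2u^3 - 17u^2 + 18u + 72) + (-11u^3 - 46u^2 - 21u + 54)
  u^4 - 2u^3 - 17u^2 + 18u + 72 = (-(1/11)u + 68/121)(-11u^3 - 46u^2 - 21u + 54) + ((840/121)u^2 + (4200/121)u + 5040/121)
  -11u^3 - 46u^2 - 21u + 54 = (-(1331/840)u + 363/280)((840/121)u^2 + (4200/121)u + 5040/121) + (0)
Last nonzero remainder: (840/121)u^2 + (4200/121)u + 5040/121. Dividing through by 840/121 gives the monic gcd u^2 + 5u + 6.
Then lcm(f, g) = f·g / gcd(f, g); expanding and making the result monic gives the answer.

u^6 + 2u^5 - 22u^4 - 56u^3 + 93u^2 + 342u + 216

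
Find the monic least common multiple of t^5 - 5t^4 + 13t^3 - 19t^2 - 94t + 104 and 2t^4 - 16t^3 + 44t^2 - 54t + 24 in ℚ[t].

t^7 - 8t^6 + 31t^5 - 73t^4 + 2t^3 + 329t^2 - 594t + 312

Repeated division with remainder:
  t^5 - 5t^4 + 13t^3 - 19t^2 - 94t + 104 = ((1/2)t + 3/2)(2t^4 - 16t^3 + 44t^2 - 54t + 24) + (15t^3 - 58t^2 - 25t + 68)
  2t^4 - 16t^3 + 44t^2 - 54t + 24 = ((2/15)t - 124/225)(15t^3 - 58t^2 - 25t + 68) + ((3458/225)t^2 - (3458/45)t + 13832/225)
  15t^3 - 58t^2 - 25t + 68 = ((3375/3458)t + 3825/3458)((3458/225)t^2 - (3458/45)t + 13832/225) + (0)
Last nonzero remainder: (3458/225)t^2 - (3458/45)t + 13832/225. Dividing through by 3458/225 gives the monic gcd t^2 - 5t + 4.
Then lcm(f, g) = f·g / gcd(f, g); expanding and making the result monic gives the answer.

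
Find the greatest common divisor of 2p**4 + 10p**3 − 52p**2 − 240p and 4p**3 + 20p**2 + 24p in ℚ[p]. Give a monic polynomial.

p

Apply the Euclidean algorithm:
  2p**4 + 10p**3 − 52p**2 − 240p = ((1/2)p)(4p**3 + 20p**2 + 24p) + (−64p**2 − 240p)
  4p**3 + 20p**2 + 24p = (−(1/16)p − 5/64)(−64p**2 − 240p) + ((21/4)p)
  −64p**2 − 240p = (−(256/21)p − 320/7)((21/4)p) + (0)
Last nonzero remainder: (21/4)p. Dividing through by 21/4 gives the monic gcd p.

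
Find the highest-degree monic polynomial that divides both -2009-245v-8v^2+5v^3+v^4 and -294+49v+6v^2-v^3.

-49+v^2

Euclidean algorithm in ℚ[v]:
  v^4+5v^3-8v^2-245v-2009 = (-v-11)(-v^3+6v^2+49v-294) + (107v^2-5243)
  -v^3+6v^2+49v-294 = (-(1/107)v+6/107)(107v^2-5243) + (0)
Last nonzero remainder: 107v^2-5243. Dividing through by 107 gives the monic gcd v^2-49.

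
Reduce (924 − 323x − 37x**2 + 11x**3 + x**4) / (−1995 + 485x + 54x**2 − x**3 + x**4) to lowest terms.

Euclidean algorithm in ℚ[x]:
  x**4 + 11x**3 − 37x**2 − 323x + 924 = (x**4 − x**3 + 54x**2 + 485x − 1995) + (12x**3 − 91x**2 − 808x + 2919)
  x**4 − x**3 + 54x**2 + 485x − 1995 = ((1/12)x + 79/144)(12x**3 − 91x**2 − 808x + 2919) + ((24661/144)x**2 + (24661/36)x − 172627/48)
  12x**3 − 91x**2 − 808x + 2919 = ((1728/24661)x − 20016/24661)((24661/144)x**2 + (24661/36)x − 172627/48) + (0)
Last nonzero remainder: (24661/144)x**2 + (24661/36)x − 172627/48. Dividing through by 24661/144 gives the monic gcd x**2 + 4x − 21.
Cancel x**2 + 4x − 21 from numerator and denominator to get the reduced form.

(−44 + 7x + x**2)/(95 − 5x + x**2)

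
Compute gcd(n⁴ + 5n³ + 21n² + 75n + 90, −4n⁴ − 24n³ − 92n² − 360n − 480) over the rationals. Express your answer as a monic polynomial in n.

n³ + 2n² + 15n + 30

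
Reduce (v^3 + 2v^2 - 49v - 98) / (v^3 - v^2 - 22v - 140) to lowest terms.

Apply the Euclidean algorithm:
  v^3 + 2v^2 - 49v - 98 = (v^3 - v^2 - 22v - 140) + (3v^2 - 27v + 42)
  v^3 - v^2 - 22v - 140 = ((1/3)v + 8/3)(3v^2 - 27v + 42) + (36v - 252)
  3v^2 - 27v + 42 = ((1/12)v - 1/6)(36v - 252) + (0)
Last nonzero remainder: 36v - 252. Dividing through by 36 gives the monic gcd v - 7.
Cancel v - 7 from numerator and denominator to get the reduced form.

(v^2 + 9v + 14)/(v^2 + 6v + 20)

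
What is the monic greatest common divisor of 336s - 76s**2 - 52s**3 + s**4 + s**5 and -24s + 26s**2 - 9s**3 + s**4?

Euclidean algorithm in ℚ[s]:
  s**5 + s**4 - 52s**3 - 76s**2 + 336s = (s + 10)(s**4 - 9s**3 + 26s**2 - 24s) + (12s**3 - 312s**2 + 576s)
  s**4 - 9s**3 + 26s**2 - 24s = ((1/12)s + 17/12)(12s**3 - 312s**2 + 576s) + (420s**2 - 840s)
  12s**3 - 312s**2 + 576s = ((1/35)s - 24/35)(420s**2 - 840s) + (0)
Last nonzero remainder: 420s**2 - 840s. Dividing through by 420 gives the monic gcd s**2 - 2s.

-2s + s**2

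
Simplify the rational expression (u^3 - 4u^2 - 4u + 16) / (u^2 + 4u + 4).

(u^2 - 6u + 8)/(u + 2)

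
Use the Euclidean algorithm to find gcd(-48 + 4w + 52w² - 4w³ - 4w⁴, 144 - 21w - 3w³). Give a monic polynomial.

Repeated division with remainder:
  -4w⁴ - 4w³ + 52w² + 4w - 48 = ((4/3)w + 4/3)(-3w³ - 21w + 144) + (80w² - 160w - 240)
  -3w³ - 21w + 144 = (-(3/80)w - 3/40)(80w² - 160w - 240) + (-42w + 126)
  80w² - 160w - 240 = (-(40/21)w - 40/21)(-42w + 126) + (0)
Last nonzero remainder: -42w + 126. Dividing through by -42 gives the monic gcd w - 3.

-3 + w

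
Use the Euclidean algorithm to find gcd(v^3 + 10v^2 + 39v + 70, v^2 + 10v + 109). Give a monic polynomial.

1

Euclidean algorithm in ℚ[v]:
  v^3 + 10v^2 + 39v + 70 = (v)(v^2 + 10v + 109) + (-70v + 70)
  v^2 + 10v + 109 = (-(1/70)v - 11/70)(-70v + 70) + (120)
  -70v + 70 = (-(7/12)v + 7/12)(120) + (0)
The last nonzero remainder is the constant 120, so the polynomials are coprime and gcd = 1.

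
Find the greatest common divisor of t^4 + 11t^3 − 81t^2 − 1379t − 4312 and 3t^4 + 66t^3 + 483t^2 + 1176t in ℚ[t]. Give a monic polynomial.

t^3 + 22t^2 + 161t + 392

Apply the Euclidean algorithm:
  t^4 + 11t^3 − 81t^2 − 1379t − 4312 = (1/3)(3t^4 + 66t^3 + 483t^2 + 1176t) + (−11t^3 − 242t^2 − 1771t − 4312)
  3t^4 + 66t^3 + 483t^2 + 1176t = (−(3/11)t)(−11t^3 − 242t^2 − 1771t − 4312) + (0)
Last nonzero remainder: −11t^3 − 242t^2 − 1771t − 4312. Dividing through by −11 gives the monic gcd t^3 + 22t^2 + 161t + 392.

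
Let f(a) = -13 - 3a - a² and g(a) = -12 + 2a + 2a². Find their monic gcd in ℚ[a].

1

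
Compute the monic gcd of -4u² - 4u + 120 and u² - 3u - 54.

Repeated division with remainder:
  -4u² - 4u + 120 = (-4)(u² - 3u - 54) + (-16u - 96)
  u² - 3u - 54 = (-(1/16)u + 9/16)(-16u - 96) + (0)
Last nonzero remainder: -16u - 96. Dividing through by -16 gives the monic gcd u + 6.

u + 6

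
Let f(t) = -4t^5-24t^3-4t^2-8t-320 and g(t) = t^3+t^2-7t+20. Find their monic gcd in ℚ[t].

t^2-3t+5

Euclidean algorithm in ℚ[t]:
  -4t^5-24t^3-4t^2-8t-320 = (-4t^2+4t-56)(t^3+t^2-7t+20) + (160t^2-480t+800)
  t^3+t^2-7t+20 = ((1/160)t+1/40)(160t^2-480t+800) + (0)
Last nonzero remainder: 160t^2-480t+800. Dividing through by 160 gives the monic gcd t^2-3t+5.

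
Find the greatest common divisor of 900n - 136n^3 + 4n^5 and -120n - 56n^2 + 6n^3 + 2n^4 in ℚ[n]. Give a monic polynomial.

By polynomial division,
  4n^5 - 136n^3 + 900n = (2n - 6)(2n^4 + 6n^3 - 56n^2 - 120n) + (12n^3 - 96n^2 + 180n)
  2n^4 + 6n^3 - 56n^2 - 120n = ((1/6)n + 11/6)(12n^3 - 96n^2 + 180n) + (90n^2 - 450n)
  12n^3 - 96n^2 + 180n = ((2/15)n - 2/5)(90n^2 - 450n) + (0)
Last nonzero remainder: 90n^2 - 450n. Dividing through by 90 gives the monic gcd n^2 - 5n.

-5n + n^2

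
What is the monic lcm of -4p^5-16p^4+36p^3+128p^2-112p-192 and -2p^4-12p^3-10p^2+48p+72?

p^7+9p^6+17p^5-53p^4-186p^3-4p^2+408p+288

Repeated division with remainder:
  -4p^5-16p^4+36p^3+128p^2-112p-192 = (2p-4)(-2p^4-12p^3-10p^2+48p+72) + (8p^3-8p^2-64p+96)
  -2p^4-12p^3-10p^2+48p+72 = (-(1/4)p-7/4)(8p^3-8p^2-64p+96) + (-40p^2-40p+240)
  8p^3-8p^2-64p+96 = (-(1/5)p+2/5)(-40p^2-40p+240) + (0)
Last nonzero remainder: -40p^2-40p+240. Dividing through by -40 gives the monic gcd p^2+p-6.
Then lcm(f, g) = f·g / gcd(f, g); expanding and making the result monic gives the answer.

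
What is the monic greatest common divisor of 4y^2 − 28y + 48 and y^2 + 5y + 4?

By polynomial division,
  4y^2 − 28y + 48 = (4)(y^2 + 5y + 4) + (−48y + 32)
  y^2 + 5y + 4 = (−(1/48)y − 17/144)(−48y + 32) + (70/9)
  −48y + 32 = (−(216/35)y + 144/35)(70/9) + (0)
The last nonzero remainder is the constant 70/9, so the polynomials are coprime and gcd = 1.

1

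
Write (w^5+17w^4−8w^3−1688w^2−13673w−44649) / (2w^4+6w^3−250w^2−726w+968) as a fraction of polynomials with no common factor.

Apply the Euclidean algorithm:
  w^5+17w^4−8w^3−1688w^2−13673w−44649 = ((1/2)w+7)(2w^4+6w^3−250w^2−726w+968) + (75w^3+425w^2−9075w−51425)
  2w^4+6w^3−250w^2−726w+968 = ((2/75)w−16/225)(75w^3+425w^2−9075w−51425) + ((200/9)w^2−24200/9)
  75w^3+425w^2−9075w−51425 = ((27/8)w+153/8)((200/9)w^2−24200/9) + (0)
Last nonzero remainder: (200/9)w^2−24200/9. Dividing through by 200/9 gives the monic gcd w^2−121.
Cancel w^2−121 from numerator and denominator to get the reduced form.

(w^3+17w^2+113w+369)/(2w^2+6w−8)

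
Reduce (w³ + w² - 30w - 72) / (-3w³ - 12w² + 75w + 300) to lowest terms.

(-w² + 3w + 18)/(3w² - 75)

Apply the Euclidean algorithm:
  w³ + w² - 30w - 72 = (-1/3)(-3w³ - 12w² + 75w + 300) + (-3w² - 5w + 28)
  -3w³ - 12w² + 75w + 300 = (w + 7/3)(-3w² - 5w + 28) + ((176/3)w + 704/3)
  -3w² - 5w + 28 = (-(9/176)w + 21/176)((176/3)w + 704/3) + (0)
Last nonzero remainder: (176/3)w + 704/3. Dividing through by 176/3 gives the monic gcd w + 4.
Cancel w + 4 from numerator and denominator to get the reduced form.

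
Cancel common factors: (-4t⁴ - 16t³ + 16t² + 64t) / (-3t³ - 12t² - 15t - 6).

(4t³ + 8t² - 32t)/(3t² + 6t + 3)

By polynomial division,
  -4t⁴ - 16t³ + 16t² + 64t = ((4/3)t)(-3t³ - 12t² - 15t - 6) + (36t² + 72t)
  -3t³ - 12t² - 15t - 6 = (-(1/12)t - 1/6)(36t² + 72t) + (-3t - 6)
  36t² + 72t = (-12t)(-3t - 6) + (0)
Last nonzero remainder: -3t - 6. Dividing through by -3 gives the monic gcd t + 2.
Cancel t + 2 from numerator and denominator to get the reduced form.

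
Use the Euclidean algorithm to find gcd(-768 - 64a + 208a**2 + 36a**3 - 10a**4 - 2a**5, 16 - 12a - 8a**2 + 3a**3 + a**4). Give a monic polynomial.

Euclidean algorithm in ℚ[a]:
  -2a**5 - 10a**4 + 36a**3 + 208a**2 - 64a - 768 = (-2a - 4)(a**4 + 3a**3 - 8a**2 - 12a + 16) + (32a**3 + 152a**2 - 80a - 704)
  a**4 + 3a**3 - 8a**2 - 12a + 16 = ((1/32)a - 7/128)(32a**3 + 152a**2 - 80a - 704) + ((45/16)a**2 + (45/8)a - 45/2)
  32a**3 + 152a**2 - 80a - 704 = ((512/45)a + 1408/45)((45/16)a**2 + (45/8)a - 45/2) + (0)
Last nonzero remainder: (45/16)a**2 + (45/8)a - 45/2. Dividing through by 45/16 gives the monic gcd a**2 + 2a - 8.

-8 + 2a + a**2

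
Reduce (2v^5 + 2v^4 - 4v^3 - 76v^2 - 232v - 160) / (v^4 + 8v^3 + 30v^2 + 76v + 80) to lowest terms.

Repeated division with remainder:
  2v^5 + 2v^4 - 4v^3 - 76v^2 - 232v - 160 = (2v - 14)(v^4 + 8v^3 + 30v^2 + 76v + 80) + (48v^3 + 192v^2 + 672v + 960)
  v^4 + 8v^3 + 30v^2 + 76v + 80 = ((1/48)v + 1/12)(48v^3 + 192v^2 + 672v + 960) + (0)
Last nonzero remainder: 48v^3 + 192v^2 + 672v + 960. Dividing through by 48 gives the monic gcd v^3 + 4v^2 + 14v + 20.
Cancel v^3 + 4v^2 + 14v + 20 from numerator and denominator to get the reduced form.

(2v^2 - 6v - 8)/(v + 4)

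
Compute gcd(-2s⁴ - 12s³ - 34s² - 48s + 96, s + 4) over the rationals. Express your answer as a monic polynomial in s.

s + 4

Repeated division with remainder:
  -2s⁴ - 12s³ - 34s² - 48s + 96 = (-2s³ - 4s² - 18s + 24)(s + 4) + (0)
The last nonzero remainder s + 4 is already monic.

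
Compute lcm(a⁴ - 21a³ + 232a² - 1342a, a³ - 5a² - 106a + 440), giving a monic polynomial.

a⁶ - 15a⁵ + 66a⁴ + 890a³ - 17332a² + 53680a

Euclidean algorithm in ℚ[a]:
  a⁴ - 21a³ + 232a² - 1342a = (a - 16)(a³ - 5a² - 106a + 440) + (258a² - 3478a + 7040)
  a³ - 5a² - 106a + 440 = ((1/258)a + 547/16641)(258a² - 3478a + 7040) + (-(315560/16641)a + 3471160/16641)
  258a² - 3478a + 7040 = (-(2146689/157780)a + 266256/7889)(-(315560/16641)a + 3471160/16641) + (0)
Last nonzero remainder: -(315560/16641)a + 3471160/16641. Dividing through by -315560/16641 gives the monic gcd a - 11.
Then lcm(f, g) = f·g / gcd(f, g); expanding and making the result monic gives the answer.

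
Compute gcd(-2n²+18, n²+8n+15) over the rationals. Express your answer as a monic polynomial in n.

n+3

Apply the Euclidean algorithm:
  -2n²+18 = (-2)(n²+8n+15) + (16n+48)
  n²+8n+15 = ((1/16)n+5/16)(16n+48) + (0)
Last nonzero remainder: 16n+48. Dividing through by 16 gives the monic gcd n+3.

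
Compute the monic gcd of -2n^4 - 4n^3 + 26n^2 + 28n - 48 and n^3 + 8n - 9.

n - 1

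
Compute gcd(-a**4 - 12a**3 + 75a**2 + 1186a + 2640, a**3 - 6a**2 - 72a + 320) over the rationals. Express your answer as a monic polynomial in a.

Euclidean algorithm in ℚ[a]:
  -a**4 - 12a**3 + 75a**2 + 1186a + 2640 = (-a - 18)(a**3 - 6a**2 - 72a + 320) + (-105a**2 + 210a + 8400)
  a**3 - 6a**2 - 72a + 320 = (-(1/105)a + 4/105)(-105a**2 + 210a + 8400) + (0)
Last nonzero remainder: -105a**2 + 210a + 8400. Dividing through by -105 gives the monic gcd a**2 - 2a - 80.

a**2 - 2a - 80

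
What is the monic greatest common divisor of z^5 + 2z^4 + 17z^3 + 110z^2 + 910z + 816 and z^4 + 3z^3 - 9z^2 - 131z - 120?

z^3 + 8z^2 + 31z + 24

Apply the Euclidean algorithm:
  z^5 + 2z^4 + 17z^3 + 110z^2 + 910z + 816 = (z - 1)(z^4 + 3z^3 - 9z^2 - 131z - 120) + (29z^3 + 232z^2 + 899z + 696)
  z^4 + 3z^3 - 9z^2 - 131z - 120 = ((1/29)z - 5/29)(29z^3 + 232z^2 + 899z + 696) + (0)
Last nonzero remainder: 29z^3 + 232z^2 + 899z + 696. Dividing through by 29 gives the monic gcd z^3 + 8z^2 + 31z + 24.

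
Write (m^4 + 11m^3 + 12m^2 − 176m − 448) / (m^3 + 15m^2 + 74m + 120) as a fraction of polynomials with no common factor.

Apply the Euclidean algorithm:
  m^4 + 11m^3 + 12m^2 − 176m − 448 = (m − 4)(m^3 + 15m^2 + 74m + 120) + (−2m^2 + 32)
  m^3 + 15m^2 + 74m + 120 = (−(1/2)m − 15/2)(−2m^2 + 32) + (90m + 360)
  −2m^2 + 32 = (−(1/45)m + 4/45)(90m + 360) + (0)
Last nonzero remainder: 90m + 360. Dividing through by 90 gives the monic gcd m + 4.
Cancel m + 4 from numerator and denominator to get the reduced form.

(m^3 + 7m^2 − 16m − 112)/(m^2 + 11m + 30)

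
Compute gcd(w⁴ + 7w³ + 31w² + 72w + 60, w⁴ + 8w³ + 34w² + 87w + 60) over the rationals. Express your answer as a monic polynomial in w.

w² + 3w + 15

By polynomial division,
  w⁴ + 7w³ + 31w² + 72w + 60 = (w⁴ + 8w³ + 34w² + 87w + 60) + (-w³ - 3w² - 15w)
  w⁴ + 8w³ + 34w² + 87w + 60 = (-w - 5)(-w³ - 3w² - 15w) + (4w² + 12w + 60)
  -w³ - 3w² - 15w = (-(1/4)w)(4w² + 12w + 60) + (0)
Last nonzero remainder: 4w² + 12w + 60. Dividing through by 4 gives the monic gcd w² + 3w + 15.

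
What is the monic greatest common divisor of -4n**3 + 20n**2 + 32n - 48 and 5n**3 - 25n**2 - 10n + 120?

n + 2

By polynomial division,
  -4n**3 + 20n**2 + 32n - 48 = (-4/5)(5n**3 - 25n**2 - 10n + 120) + (24n + 48)
  5n**3 - 25n**2 - 10n + 120 = ((5/24)n**2 - (35/24)n + 5/2)(24n + 48) + (0)
Last nonzero remainder: 24n + 48. Dividing through by 24 gives the monic gcd n + 2.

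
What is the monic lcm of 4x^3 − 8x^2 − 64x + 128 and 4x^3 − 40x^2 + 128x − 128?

Apply the Euclidean algorithm:
  4x^3 − 8x^2 − 64x + 128 = (4x^3 − 40x^2 + 128x − 128) + (32x^2 − 192x + 256)
  4x^3 − 40x^2 + 128x − 128 = ((1/8)x − 1/2)(32x^2 − 192x + 256) + (0)
Last nonzero remainder: 32x^2 − 192x + 256. Dividing through by 32 gives the monic gcd x^2 − 6x + 8.
Then lcm(f, g) = f·g / gcd(f, g); expanding and making the result monic gives the answer.

x^4 − 6x^3 − 8x^2 + 96x − 128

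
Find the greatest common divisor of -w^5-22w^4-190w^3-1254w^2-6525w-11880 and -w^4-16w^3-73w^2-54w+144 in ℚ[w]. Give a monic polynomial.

w^2+11w+24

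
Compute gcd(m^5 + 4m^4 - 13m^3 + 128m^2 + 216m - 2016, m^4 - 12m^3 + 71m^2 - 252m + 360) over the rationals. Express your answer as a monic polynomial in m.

By polynomial division,
  m^5 + 4m^4 - 13m^3 + 128m^2 + 216m - 2016 = (m + 16)(m^4 - 12m^3 + 71m^2 - 252m + 360) + (108m^3 - 756m^2 + 3888m - 7776)
  m^4 - 12m^3 + 71m^2 - 252m + 360 = ((1/108)m - 5/108)(108m^3 - 756m^2 + 3888m - 7776) + (0)
Last nonzero remainder: 108m^3 - 756m^2 + 3888m - 7776. Dividing through by 108 gives the monic gcd m^3 - 7m^2 + 36m - 72.

m^3 - 7m^2 + 36m - 72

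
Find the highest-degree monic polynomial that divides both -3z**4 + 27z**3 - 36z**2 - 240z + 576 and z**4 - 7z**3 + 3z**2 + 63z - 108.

Apply the Euclidean algorithm:
  -3z**4 + 27z**3 - 36z**2 - 240z + 576 = (-3)(z**4 - 7z**3 + 3z**2 + 63z - 108) + (6z**3 - 27z**2 - 51z + 252)
  z**4 - 7z**3 + 3z**2 + 63z - 108 = ((1/6)z - 5/12)(6z**3 - 27z**2 - 51z + 252) + ((1/4)z**2 - (1/4)z - 3)
  6z**3 - 27z**2 - 51z + 252 = (24z - 84)((1/4)z**2 - (1/4)z - 3) + (0)
Last nonzero remainder: (1/4)z**2 - (1/4)z - 3. Dividing through by 1/4 gives the monic gcd z**2 - z - 12.

z**2 - z - 12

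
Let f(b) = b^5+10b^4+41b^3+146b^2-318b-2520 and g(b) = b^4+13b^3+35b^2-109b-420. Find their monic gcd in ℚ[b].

b^3+8b^2-5b-84

By polynomial division,
  b^5+10b^4+41b^3+146b^2-318b-2520 = (b-3)(b^4+13b^3+35b^2-109b-420) + (45b^3+360b^2-225b-3780)
  b^4+13b^3+35b^2-109b-420 = ((1/45)b+1/9)(45b^3+360b^2-225b-3780) + (0)
Last nonzero remainder: 45b^3+360b^2-225b-3780. Dividing through by 45 gives the monic gcd b^3+8b^2-5b-84.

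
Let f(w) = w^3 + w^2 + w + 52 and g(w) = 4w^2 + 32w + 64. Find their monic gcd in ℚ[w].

By polynomial division,
  w^3 + w^2 + w + 52 = ((1/4)w − 7/4)(4w^2 + 32w + 64) + (41w + 164)
  4w^2 + 32w + 64 = ((4/41)w + 16/41)(41w + 164) + (0)
Last nonzero remainder: 41w + 164. Dividing through by 41 gives the monic gcd w + 4.

w + 4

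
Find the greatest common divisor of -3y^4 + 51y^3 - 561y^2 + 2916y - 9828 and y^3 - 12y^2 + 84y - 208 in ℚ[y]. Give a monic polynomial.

Apply the Euclidean algorithm:
  -3y^4 + 51y^3 - 561y^2 + 2916y - 9828 = (-3y + 15)(y^3 - 12y^2 + 84y - 208) + (-129y^2 + 1032y - 6708)
  y^3 - 12y^2 + 84y - 208 = (-(1/129)y + 4/129)(-129y^2 + 1032y - 6708) + (0)
Last nonzero remainder: -129y^2 + 1032y - 6708. Dividing through by -129 gives the monic gcd y^2 - 8y + 52.

y^2 - 8y + 52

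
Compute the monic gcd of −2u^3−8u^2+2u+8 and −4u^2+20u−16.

u−1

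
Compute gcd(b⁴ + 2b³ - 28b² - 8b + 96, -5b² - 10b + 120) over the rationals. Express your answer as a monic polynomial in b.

Repeated division with remainder:
  b⁴ + 2b³ - 28b² - 8b + 96 = (-(1/5)b² + 4/5)(-5b² - 10b + 120) + (0)
Last nonzero remainder: -5b² - 10b + 120. Dividing through by -5 gives the monic gcd b² + 2b - 24.

b² + 2b - 24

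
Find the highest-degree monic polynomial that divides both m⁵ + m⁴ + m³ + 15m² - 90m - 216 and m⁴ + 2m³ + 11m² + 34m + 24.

m³ + m² + 10m + 24

By polynomial division,
  m⁵ + m⁴ + m³ + 15m² - 90m - 216 = (m - 1)(m⁴ + 2m³ + 11m² + 34m + 24) + (-8m³ - 8m² - 80m - 192)
  m⁴ + 2m³ + 11m² + 34m + 24 = (-(1/8)m - 1/8)(-8m³ - 8m² - 80m - 192) + (0)
Last nonzero remainder: -8m³ - 8m² - 80m - 192. Dividing through by -8 gives the monic gcd m³ + m² + 10m + 24.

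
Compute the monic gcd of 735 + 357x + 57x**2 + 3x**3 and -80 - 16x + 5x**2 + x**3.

Euclidean algorithm in ℚ[x]:
  3x**3 + 57x**2 + 357x + 735 = (3)(x**3 + 5x**2 - 16x - 80) + (42x**2 + 405x + 975)
  x**3 + 5x**2 - 16x - 80 = ((1/42)x - 65/588)(42x**2 + 405x + 975) + ((1089/196)x + 5445/196)
  42x**2 + 405x + 975 = ((2744/363)x + 12740/363)((1089/196)x + 5445/196) + (0)
Last nonzero remainder: (1089/196)x + 5445/196. Dividing through by 1089/196 gives the monic gcd x + 5.

5 + x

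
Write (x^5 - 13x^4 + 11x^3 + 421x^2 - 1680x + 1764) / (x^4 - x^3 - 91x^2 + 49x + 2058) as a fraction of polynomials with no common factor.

(x^2 - 5x + 6)/(x + 7)

Repeated division with remainder:
  x^5 - 13x^4 + 11x^3 + 421x^2 - 1680x + 1764 = (x - 12)(x^4 - x^3 - 91x^2 + 49x + 2058) + (90x^3 - 720x^2 - 3150x + 26460)
  x^4 - x^3 - 91x^2 + 49x + 2058 = ((1/90)x + 7/90)(90x^3 - 720x^2 - 3150x + 26460) + (0)
Last nonzero remainder: 90x^3 - 720x^2 - 3150x + 26460. Dividing through by 90 gives the monic gcd x^3 - 8x^2 - 35x + 294.
Cancel x^3 - 8x^2 - 35x + 294 from numerator and denominator to get the reduced form.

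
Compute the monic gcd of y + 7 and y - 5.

Euclidean algorithm in ℚ[y]:
  y + 7 = (y - 5) + (12)
  y - 5 = ((1/12)y - 5/12)(12) + (0)
The last nonzero remainder is the constant 12, so the polynomials are coprime and gcd = 1.

1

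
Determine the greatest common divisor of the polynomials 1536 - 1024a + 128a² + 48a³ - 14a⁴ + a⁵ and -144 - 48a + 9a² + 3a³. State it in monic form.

By polynomial division,
  a⁵ - 14a⁴ + 48a³ + 128a² - 1024a + 1536 = ((1/3)a² - (17/3)a + 115/3)(3a³ + 9a² - 48a - 144) + (-441a² + 7056)
  3a³ + 9a² - 48a - 144 = (-(1/147)a - 1/49)(-441a² + 7056) + (0)
Last nonzero remainder: -441a² + 7056. Dividing through by -441 gives the monic gcd a² - 16.

-16 + a²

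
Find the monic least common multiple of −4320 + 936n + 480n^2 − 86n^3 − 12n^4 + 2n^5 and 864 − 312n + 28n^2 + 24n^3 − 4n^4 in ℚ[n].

−19440 + 12852n − 1872n^2 − 879n^3 + 358n^4 − 10n^5 − 10n^6 + n^7

Apply the Euclidean algorithm:
  2n^5 − 12n^4 − 86n^3 + 480n^2 + 936n − 4320 = (−(1/2)n)(−4n^4 + 24n^3 + 28n^2 − 312n + 864) + (−72n^3 + 324n^2 + 1368n − 4320)
  −4n^4 + 24n^3 + 28n^2 − 312n + 864 = ((1/18)n − 1/12)(−72n^3 + 324n^2 + 1368n − 4320) + (−21n^2 + 42n + 504)
  −72n^3 + 324n^2 + 1368n − 4320 = ((24/7)n − 60/7)(−21n^2 + 42n + 504) + (0)
Last nonzero remainder: −21n^2 + 42n + 504. Dividing through by −21 gives the monic gcd n^2 − 2n − 24.
Then lcm(f, g) = f·g / gcd(f, g); expanding and making the result monic gives the answer.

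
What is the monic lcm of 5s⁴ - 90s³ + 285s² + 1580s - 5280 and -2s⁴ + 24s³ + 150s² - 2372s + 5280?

Euclidean algorithm in ℚ[s]:
  5s⁴ - 90s³ + 285s² + 1580s - 5280 = (-5/2)(-2s⁴ + 24s³ + 150s² - 2372s + 5280) + (-30s³ + 660s² - 4350s + 7920)
  -2s⁴ + 24s³ + 150s² - 2372s + 5280 = ((1/15)s + 2/3)(-30s³ + 660s² - 4350s + 7920) + (0)
Last nonzero remainder: -30s³ + 660s² - 4350s + 7920. Dividing through by -30 gives the monic gcd s³ - 22s² + 145s - 264.
Then lcm(f, g) = f·g / gcd(f, g); expanding and making the result monic gives the answer.

s⁵ - 8s⁴ - 123s³ + 886s² + 2104s - 10560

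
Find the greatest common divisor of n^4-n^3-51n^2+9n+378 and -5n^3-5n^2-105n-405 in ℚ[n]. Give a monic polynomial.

n+3

Repeated division with remainder:
  n^4-n^3-51n^2+9n+378 = (-(1/5)n+2/5)(-5n^3-5n^2-105n-405) + (-70n^2-30n+540)
  -5n^3-5n^2-105n-405 = ((1/14)n+2/49)(-70n^2-30n+540) + (-(6975/49)n-20925/49)
  -70n^2-30n+540 = ((686/1395)n-196/155)(-(6975/49)n-20925/49) + (0)
Last nonzero remainder: -(6975/49)n-20925/49. Dividing through by -6975/49 gives the monic gcd n+3.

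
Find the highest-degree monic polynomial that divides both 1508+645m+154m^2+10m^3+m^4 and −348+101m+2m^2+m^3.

116+5m+m^2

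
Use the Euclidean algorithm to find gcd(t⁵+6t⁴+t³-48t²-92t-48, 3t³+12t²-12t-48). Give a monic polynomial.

By polynomial division,
  t⁵+6t⁴+t³-48t²-92t-48 = ((1/3)t²+(2/3)t-1)(3t³+12t²-12t-48) + (-12t²-72t-96)
  3t³+12t²-12t-48 = (-(1/4)t+1/2)(-12t²-72t-96) + (0)
Last nonzero remainder: -12t²-72t-96. Dividing through by -12 gives the monic gcd t²+6t+8.

t²+6t+8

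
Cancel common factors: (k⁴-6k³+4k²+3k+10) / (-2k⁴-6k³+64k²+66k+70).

Euclidean algorithm in ℚ[k]:
  k⁴-6k³+4k²+3k+10 = (-1/2)(-2k⁴-6k³+64k²+66k+70) + (-9k³+36k²+36k+45)
  -2k⁴-6k³+64k²+66k+70 = ((2/9)k+14/9)(-9k³+36k²+36k+45) + (0)
Last nonzero remainder: -9k³+36k²+36k+45. Dividing through by -9 gives the monic gcd k³-4k²-4k-5.
Cancel k³-4k²-4k-5 from numerator and denominator to get the reduced form.

(-k+2)/(2k+14)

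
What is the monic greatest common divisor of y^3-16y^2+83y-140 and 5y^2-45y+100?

y^2-9y+20

Euclidean algorithm in ℚ[y]:
  y^3-16y^2+83y-140 = ((1/5)y-7/5)(5y^2-45y+100) + (0)
Last nonzero remainder: 5y^2-45y+100. Dividing through by 5 gives the monic gcd y^2-9y+20.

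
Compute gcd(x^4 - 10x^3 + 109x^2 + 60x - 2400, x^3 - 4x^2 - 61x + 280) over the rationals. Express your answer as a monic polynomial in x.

x - 5

Repeated division with remainder:
  x^4 - 10x^3 + 109x^2 + 60x - 2400 = (x - 6)(x^3 - 4x^2 - 61x + 280) + (146x^2 - 586x - 720)
  x^3 - 4x^2 - 61x + 280 = ((1/146)x + 1/10658)(146x^2 - 586x - 720) + (-(298496/5329)x + 1492480/5329)
  146x^2 - 586x - 720 = (-(389017/149248)x - 47961/18656)(-(298496/5329)x + 1492480/5329) + (0)
Last nonzero remainder: -(298496/5329)x + 1492480/5329. Dividing through by -298496/5329 gives the monic gcd x - 5.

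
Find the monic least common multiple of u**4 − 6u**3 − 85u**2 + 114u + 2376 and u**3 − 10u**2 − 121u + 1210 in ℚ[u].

u**6 − 5u**5 − 201u**4 + 689u**3 + 11840u**2 − 10164u − 261360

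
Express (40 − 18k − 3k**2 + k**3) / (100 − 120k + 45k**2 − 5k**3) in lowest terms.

(−4 − k)/(−10 + 5k)

By polynomial division,
  k**3 − 3k**2 − 18k + 40 = (−1/5)(−5k**3 + 45k**2 − 120k + 100) + (6k**2 − 42k + 60)
  −5k**3 + 45k**2 − 120k + 100 = (−(5/6)k + 5/3)(6k**2 − 42k + 60) + (0)
Last nonzero remainder: 6k**2 − 42k + 60. Dividing through by 6 gives the monic gcd k**2 − 7k + 10.
Cancel k**2 − 7k + 10 from numerator and denominator to get the reduced form.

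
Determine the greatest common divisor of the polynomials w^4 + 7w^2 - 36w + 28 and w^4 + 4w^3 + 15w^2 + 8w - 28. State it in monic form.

w^3 + 2w^2 + 11w - 14

Apply the Euclidean algorithm:
  w^4 + 7w^2 - 36w + 28 = (w^4 + 4w^3 + 15w^2 + 8w - 28) + (-4w^3 - 8w^2 - 44w + 56)
  w^4 + 4w^3 + 15w^2 + 8w - 28 = (-(1/4)w - 1/2)(-4w^3 - 8w^2 - 44w + 56) + (0)
Last nonzero remainder: -4w^3 - 8w^2 - 44w + 56. Dividing through by -4 gives the monic gcd w^3 + 2w^2 + 11w - 14.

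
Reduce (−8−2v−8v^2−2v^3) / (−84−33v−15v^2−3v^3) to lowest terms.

(2+2v^2)/(21+3v+3v^2)

Repeated division with remainder:
  −2v^3−8v^2−2v−8 = (2/3)(−3v^3−15v^2−33v−84) + (2v^2+20v+48)
  −3v^3−15v^2−33v−84 = (−(3/2)v+15/2)(2v^2+20v+48) + (−111v−444)
  2v^2+20v+48 = (−(2/111)v−4/37)(−111v−444) + (0)
Last nonzero remainder: −111v−444. Dividing through by −111 gives the monic gcd v+4.
Cancel v+4 from numerator and denominator to get the reduced form.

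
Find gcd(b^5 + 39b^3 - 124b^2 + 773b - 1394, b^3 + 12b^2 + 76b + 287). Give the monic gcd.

b^2 + 5b + 41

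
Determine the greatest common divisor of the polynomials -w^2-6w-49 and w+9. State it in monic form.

Apply the Euclidean algorithm:
  -w^2-6w-49 = (-w+3)(w+9) + (-76)
  w+9 = (-(1/76)w-9/76)(-76) + (0)
The last nonzero remainder is the constant -76, so the polynomials are coprime and gcd = 1.

1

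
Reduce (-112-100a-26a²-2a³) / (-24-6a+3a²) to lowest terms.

Apply the Euclidean algorithm:
  -2a³-26a²-100a-112 = (-(2/3)a-10)(3a²-6a-24) + (-176a-352)
  3a²-6a-24 = (-(3/176)a+3/44)(-176a-352) + (0)
Last nonzero remainder: -176a-352. Dividing through by -176 gives the monic gcd a+2.
Cancel a+2 from numerator and denominator to get the reduced form.

(-56-22a-2a²)/(-12+3a)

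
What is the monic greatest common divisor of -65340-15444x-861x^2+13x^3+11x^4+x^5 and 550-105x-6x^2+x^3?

Apply the Euclidean algorithm:
  x^5+11x^4+13x^3-861x^2-15444x-65340 = (x^2+17x+220)(x^3-6x^2-105x+550) + (1694x^2-1694x-186340)
  x^3-6x^2-105x+550 = ((1/1694)x-5/1694)(1694x^2-1694x-186340) + (0)
Last nonzero remainder: 1694x^2-1694x-186340. Dividing through by 1694 gives the monic gcd x^2-x-110.

-110-x+x^2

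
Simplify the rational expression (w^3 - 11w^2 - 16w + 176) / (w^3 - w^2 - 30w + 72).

(w^2 - 7w - 44)/(w^2 + 3w - 18)

By polynomial division,
  w^3 - 11w^2 - 16w + 176 = (w^3 - w^2 - 30w + 72) + (-10w^2 + 14w + 104)
  w^3 - w^2 - 30w + 72 = (-(1/10)w - 1/25)(-10w^2 + 14w + 104) + (-(476/25)w + 1904/25)
  -10w^2 + 14w + 104 = ((125/238)w + 325/238)(-(476/25)w + 1904/25) + (0)
Last nonzero remainder: -(476/25)w + 1904/25. Dividing through by -476/25 gives the monic gcd w - 4.
Cancel w - 4 from numerator and denominator to get the reduced form.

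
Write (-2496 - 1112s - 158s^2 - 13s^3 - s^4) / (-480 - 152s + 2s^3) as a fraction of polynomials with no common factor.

(-104 - 3s - s^2)/(-20 + 2s)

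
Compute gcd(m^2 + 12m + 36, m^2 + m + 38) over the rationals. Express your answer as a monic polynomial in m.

1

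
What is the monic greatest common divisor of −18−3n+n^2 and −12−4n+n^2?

−6+n

Euclidean algorithm in ℚ[n]:
  n^2−3n−18 = (n^2−4n−12) + (n−6)
  n^2−4n−12 = (n+2)(n−6) + (0)
The last nonzero remainder n−6 is already monic.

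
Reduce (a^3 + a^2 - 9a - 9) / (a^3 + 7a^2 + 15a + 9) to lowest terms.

Apply the Euclidean algorithm:
  a^3 + a^2 - 9a - 9 = (a^3 + 7a^2 + 15a + 9) + (-6a^2 - 24a - 18)
  a^3 + 7a^2 + 15a + 9 = (-(1/6)a - 1/2)(-6a^2 - 24a - 18) + (0)
Last nonzero remainder: -6a^2 - 24a - 18. Dividing through by -6 gives the monic gcd a^2 + 4a + 3.
Cancel a^2 + 4a + 3 from numerator and denominator to get the reduced form.

(a - 3)/(a + 3)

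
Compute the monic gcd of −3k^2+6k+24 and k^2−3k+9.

1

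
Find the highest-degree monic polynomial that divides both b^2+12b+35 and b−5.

1

Repeated division with remainder:
  b^2+12b+35 = (b+17)(b−5) + (120)
  b−5 = ((1/120)b−1/24)(120) + (0)
The last nonzero remainder is the constant 120, so the polynomials are coprime and gcd = 1.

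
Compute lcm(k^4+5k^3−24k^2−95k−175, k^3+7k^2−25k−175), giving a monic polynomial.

Euclidean algorithm in ℚ[k]:
  k^4+5k^3−24k^2−95k−175 = (k−2)(k^3+7k^2−25k−175) + (15k^2+30k−525)
  k^3+7k^2−25k−175 = ((1/15)k+1/3)(15k^2+30k−525) + (0)
Last nonzero remainder: 15k^2+30k−525. Dividing through by 15 gives the monic gcd k^2+2k−35.
Then lcm(f, g) = f·g / gcd(f, g); expanding and making the result monic gives the answer.

k^5+10k^4+k^3−215k^2−650k−875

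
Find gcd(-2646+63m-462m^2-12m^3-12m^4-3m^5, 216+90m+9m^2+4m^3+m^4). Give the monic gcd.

Repeated division with remainder:
  -3m^5-12m^4-12m^3-462m^2+63m-2646 = (-3m)(m^4+4m^3+9m^2+90m+216) + (15m^3-192m^2+711m-2646)
  m^4+4m^3+9m^2+90m+216 = ((1/15)m+28/25)(15m^3-192m^2+711m-2646) + ((4416/25)m^2-(13248/25)m+79488/25)
  15m^3-192m^2+711m-2646 = ((125/1472)m-1225/1472)((4416/25)m^2-(13248/25)m+79488/25) + (0)
Last nonzero remainder: (4416/25)m^2-(13248/25)m+79488/25. Dividing through by 4416/25 gives the monic gcd m^2-3m+18.

18-3m+m^2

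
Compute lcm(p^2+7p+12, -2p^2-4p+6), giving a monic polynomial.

By polynomial division,
  p^2+7p+12 = (-1/2)(-2p^2-4p+6) + (5p+15)
  -2p^2-4p+6 = (-(2/5)p+2/5)(5p+15) + (0)
Last nonzero remainder: 5p+15. Dividing through by 5 gives the monic gcd p+3.
Then lcm(f, g) = f·g / gcd(f, g); expanding and making the result monic gives the answer.

p^3+6p^2+5p-12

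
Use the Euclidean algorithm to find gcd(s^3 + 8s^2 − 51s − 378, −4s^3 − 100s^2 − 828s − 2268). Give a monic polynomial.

s + 9

Repeated division with remainder:
  s^3 + 8s^2 − 51s − 378 = (−1/4)(−4s^3 − 100s^2 − 828s − 2268) + (−17s^2 − 258s − 945)
  −4s^3 − 100s^2 − 828s − 2268 = ((4/17)s + 668/289)(−17s^2 − 258s − 945) + (−(2688/289)s − 24192/289)
  −17s^2 − 258s − 945 = ((4913/2688)s + 1445/128)(−(2688/289)s − 24192/289) + (0)
Last nonzero remainder: −(2688/289)s − 24192/289. Dividing through by −2688/289 gives the monic gcd s + 9.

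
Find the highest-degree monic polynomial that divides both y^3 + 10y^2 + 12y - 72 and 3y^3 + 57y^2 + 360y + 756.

y^2 + 12y + 36

Euclidean algorithm in ℚ[y]:
  y^3 + 10y^2 + 12y - 72 = (1/3)(3y^3 + 57y^2 + 360y + 756) + (-9y^2 - 108y - 324)
  3y^3 + 57y^2 + 360y + 756 = (-(1/3)y - 7/3)(-9y^2 - 108y - 324) + (0)
Last nonzero remainder: -9y^2 - 108y - 324. Dividing through by -9 gives the monic gcd y^2 + 12y + 36.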